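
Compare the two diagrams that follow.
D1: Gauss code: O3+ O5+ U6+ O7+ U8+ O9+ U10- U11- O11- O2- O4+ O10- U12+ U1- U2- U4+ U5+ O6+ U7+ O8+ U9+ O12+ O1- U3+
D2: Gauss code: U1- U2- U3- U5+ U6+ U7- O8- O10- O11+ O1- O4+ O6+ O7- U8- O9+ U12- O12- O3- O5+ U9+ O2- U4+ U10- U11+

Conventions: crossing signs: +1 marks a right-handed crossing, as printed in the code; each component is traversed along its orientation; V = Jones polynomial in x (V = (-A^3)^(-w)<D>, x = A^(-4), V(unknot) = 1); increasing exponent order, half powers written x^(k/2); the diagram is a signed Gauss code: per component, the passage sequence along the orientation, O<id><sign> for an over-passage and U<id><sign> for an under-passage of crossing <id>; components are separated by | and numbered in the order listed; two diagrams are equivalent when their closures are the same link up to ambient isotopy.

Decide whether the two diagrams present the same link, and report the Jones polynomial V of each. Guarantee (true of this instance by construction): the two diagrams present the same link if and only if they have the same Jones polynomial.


equivalent: no
V(D1) = x^2 + x^4 - x^5 + x^6 - x^7  (w +4, c 12, <D> = -A^-16 + A^-12 - A^-8 + A^-4 + A^4)
V(D2) = 1  (w -2, c 12, <D> = A^-6)
why: comparing 2 Jones polynomials yields 2 groups


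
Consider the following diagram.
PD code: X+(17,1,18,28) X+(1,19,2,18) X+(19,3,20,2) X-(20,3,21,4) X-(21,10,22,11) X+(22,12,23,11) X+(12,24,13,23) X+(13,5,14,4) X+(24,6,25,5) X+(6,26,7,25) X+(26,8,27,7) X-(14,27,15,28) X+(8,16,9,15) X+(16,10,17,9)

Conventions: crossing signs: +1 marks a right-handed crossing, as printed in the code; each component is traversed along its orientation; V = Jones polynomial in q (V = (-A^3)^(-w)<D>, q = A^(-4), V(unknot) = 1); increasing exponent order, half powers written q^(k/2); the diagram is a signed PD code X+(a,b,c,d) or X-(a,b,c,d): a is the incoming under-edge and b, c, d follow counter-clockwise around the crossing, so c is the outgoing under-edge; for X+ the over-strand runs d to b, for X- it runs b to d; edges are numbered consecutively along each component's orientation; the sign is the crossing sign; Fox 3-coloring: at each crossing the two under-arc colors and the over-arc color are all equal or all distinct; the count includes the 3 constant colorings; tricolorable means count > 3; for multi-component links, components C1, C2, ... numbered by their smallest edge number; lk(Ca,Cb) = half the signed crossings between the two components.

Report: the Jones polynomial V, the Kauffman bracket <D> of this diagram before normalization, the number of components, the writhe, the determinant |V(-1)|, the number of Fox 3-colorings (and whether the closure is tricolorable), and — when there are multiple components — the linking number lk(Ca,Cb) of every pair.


V = q^3 + 2q^5 - 2q^6 + 2q^7 - 3q^8 + 2q^9 - 2q^10 + q^11
<D> = A^-20 - 2A^-16 + 2A^-12 - 3A^-8 + 2A^-4 - 2 + 2A^4 + A^12 (w = +8)
1 component over 14 crossings, w = +8
9 Fox colorings among 3^14, |V(-1)| = 15: tricolorable
why: w = +8 shifts under R1 moves; the (-A^3)^(-8) factor cancels that in V


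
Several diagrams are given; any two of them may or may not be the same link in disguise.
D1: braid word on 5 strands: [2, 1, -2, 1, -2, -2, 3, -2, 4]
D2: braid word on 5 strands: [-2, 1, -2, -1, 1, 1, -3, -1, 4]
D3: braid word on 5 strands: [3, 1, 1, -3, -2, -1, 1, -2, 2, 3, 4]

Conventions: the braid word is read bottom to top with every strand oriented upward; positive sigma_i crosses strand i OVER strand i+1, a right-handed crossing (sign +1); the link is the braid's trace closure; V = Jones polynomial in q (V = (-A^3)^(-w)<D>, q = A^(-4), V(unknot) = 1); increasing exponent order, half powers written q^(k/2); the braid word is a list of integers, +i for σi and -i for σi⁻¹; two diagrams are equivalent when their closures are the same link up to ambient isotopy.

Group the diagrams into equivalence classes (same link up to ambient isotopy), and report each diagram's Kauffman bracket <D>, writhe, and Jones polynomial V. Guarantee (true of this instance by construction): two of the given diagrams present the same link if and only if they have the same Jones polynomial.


grouping into links: {D1} | {D2} | {D3}
V(D1) = q^(-7/2) - 2q^(-5/2) + q^(-3/2) - 2q^(-1/2) + q^(1/2) - q^(3/2)  (w +1, c 9, <D> = A^-3 - A + 2A^5 - A^9 + 2A^13 - A^17)
V(D2) = -q^(-5/2) - q^(-1/2)  [9 crossings, <D> = A^-1 + A^7, w = -1]
D3 (bracket A^-1 + A^7; 11 crossings at w = +3): V = -q^(1/2) - q^(5/2)
why: 3 classes among 3 diagrams; unequal V(q) rules out equality


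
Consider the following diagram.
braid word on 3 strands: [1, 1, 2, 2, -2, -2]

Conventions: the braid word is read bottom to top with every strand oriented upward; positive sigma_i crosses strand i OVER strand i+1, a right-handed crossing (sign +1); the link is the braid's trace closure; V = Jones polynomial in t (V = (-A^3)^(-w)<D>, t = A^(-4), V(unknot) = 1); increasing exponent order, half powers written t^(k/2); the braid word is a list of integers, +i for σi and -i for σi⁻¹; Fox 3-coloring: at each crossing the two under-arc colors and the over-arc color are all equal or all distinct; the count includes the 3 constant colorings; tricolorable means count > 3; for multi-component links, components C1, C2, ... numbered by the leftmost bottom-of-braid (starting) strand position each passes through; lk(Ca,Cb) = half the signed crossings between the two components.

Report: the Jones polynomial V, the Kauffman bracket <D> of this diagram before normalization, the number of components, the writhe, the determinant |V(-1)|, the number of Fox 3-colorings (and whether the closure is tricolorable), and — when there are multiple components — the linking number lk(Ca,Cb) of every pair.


V(t) = 1 + t + t^2 + t^3
bracket: A^-6 + A^-2 + A^2 + A^6, w = +2
3 components, writhe +2, over 6 crossings
lk(C1,C2) = +1
linking number lk(C1,C3) = 0
lk(C2,C3): 0
det 0, colorings 9 of 3^6 — tricolorable
observation: w = +2 (over 6 crossings) is diagram-only; (-A^3)^(-2) removes it from V


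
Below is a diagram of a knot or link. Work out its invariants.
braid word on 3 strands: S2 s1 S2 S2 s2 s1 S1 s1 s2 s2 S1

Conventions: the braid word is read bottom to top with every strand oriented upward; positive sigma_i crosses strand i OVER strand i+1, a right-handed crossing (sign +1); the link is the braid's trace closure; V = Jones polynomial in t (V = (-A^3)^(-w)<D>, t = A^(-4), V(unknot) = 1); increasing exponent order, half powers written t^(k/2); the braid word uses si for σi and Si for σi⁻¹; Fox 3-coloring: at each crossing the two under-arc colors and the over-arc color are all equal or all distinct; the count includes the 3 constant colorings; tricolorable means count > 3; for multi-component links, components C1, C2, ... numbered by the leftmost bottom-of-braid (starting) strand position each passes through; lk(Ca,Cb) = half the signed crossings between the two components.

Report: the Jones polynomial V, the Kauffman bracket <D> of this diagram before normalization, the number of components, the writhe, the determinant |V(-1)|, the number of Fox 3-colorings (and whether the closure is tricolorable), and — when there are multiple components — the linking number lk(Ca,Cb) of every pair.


Jones polynomial: V(t) = -t^(-3/2) - 2t^(1/2) + t^(3/2) - t^(5/2) + t^(7/2)
<D> = -A^-11 + A^-7 - A^-3 + 2A + A^9; writhe +1
components 2, writhe +1 (11 crossings)
linking number lk(C1,C2) = -1
3-colorings: 9 of 3^11, det 6 — tricolorable
note: the 1 component pair carries total linking -1


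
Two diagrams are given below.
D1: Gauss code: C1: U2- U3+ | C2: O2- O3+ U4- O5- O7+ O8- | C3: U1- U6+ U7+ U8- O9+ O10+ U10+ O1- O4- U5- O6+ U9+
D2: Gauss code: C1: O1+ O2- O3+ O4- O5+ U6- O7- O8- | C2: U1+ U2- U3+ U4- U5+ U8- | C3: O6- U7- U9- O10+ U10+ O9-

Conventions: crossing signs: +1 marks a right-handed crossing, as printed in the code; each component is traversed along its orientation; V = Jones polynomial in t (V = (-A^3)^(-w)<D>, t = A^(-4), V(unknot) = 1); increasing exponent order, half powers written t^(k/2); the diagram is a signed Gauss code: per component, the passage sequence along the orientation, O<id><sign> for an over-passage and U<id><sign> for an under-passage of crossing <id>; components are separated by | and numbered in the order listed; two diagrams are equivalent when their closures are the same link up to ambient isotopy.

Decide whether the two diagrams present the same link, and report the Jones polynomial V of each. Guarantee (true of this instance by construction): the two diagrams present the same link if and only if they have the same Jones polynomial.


equivalent: yes
V(D1) = t^-3 + t^-2 + t^-1 + 1  (w 0, c 10, <D> = 1 + A^4 + A^8 + A^12)
V(D2) = t^-3 + t^-2 + t^-1 + 1  (w -2, c 10, <D> = A^-6 + A^-2 + A^2 + A^6)
why: all 2 diagrams share one V(t), hence one class


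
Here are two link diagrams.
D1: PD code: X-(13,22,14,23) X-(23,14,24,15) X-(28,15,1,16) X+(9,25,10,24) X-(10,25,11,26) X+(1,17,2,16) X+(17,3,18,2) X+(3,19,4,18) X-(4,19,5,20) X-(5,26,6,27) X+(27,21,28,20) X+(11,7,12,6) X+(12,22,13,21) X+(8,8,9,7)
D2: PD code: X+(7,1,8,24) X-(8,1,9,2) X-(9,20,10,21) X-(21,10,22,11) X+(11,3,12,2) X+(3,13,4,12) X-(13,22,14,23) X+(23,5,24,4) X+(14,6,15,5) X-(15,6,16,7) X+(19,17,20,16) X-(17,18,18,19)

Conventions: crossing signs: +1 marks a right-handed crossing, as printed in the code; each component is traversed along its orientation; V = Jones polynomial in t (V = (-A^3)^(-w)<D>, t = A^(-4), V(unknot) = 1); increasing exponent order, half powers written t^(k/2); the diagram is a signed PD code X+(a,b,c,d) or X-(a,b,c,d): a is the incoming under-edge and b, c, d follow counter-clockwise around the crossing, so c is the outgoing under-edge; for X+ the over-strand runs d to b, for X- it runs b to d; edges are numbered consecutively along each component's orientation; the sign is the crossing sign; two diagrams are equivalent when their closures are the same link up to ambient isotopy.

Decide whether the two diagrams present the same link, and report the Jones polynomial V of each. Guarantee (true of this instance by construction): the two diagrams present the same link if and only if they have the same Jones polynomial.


equivalent: no
D1 (bracket A^-2 - A^2 + A^6 - A^10 + A^14; 14 crossings at w = +2): V = t^-2 - t^-1 + 1 - t + t^2
V(D2) = -t^-3 + 2t^-2 - 2t^-1 + 3 - 2t + 2t^2 - t^3  (w 0, c 12, <D> = -A^-12 + 2A^-8 - 2A^-4 + 3 - 2A^4 + 2A^8 - A^12)
key observation: 2 values of V(t) split the 2 diagrams


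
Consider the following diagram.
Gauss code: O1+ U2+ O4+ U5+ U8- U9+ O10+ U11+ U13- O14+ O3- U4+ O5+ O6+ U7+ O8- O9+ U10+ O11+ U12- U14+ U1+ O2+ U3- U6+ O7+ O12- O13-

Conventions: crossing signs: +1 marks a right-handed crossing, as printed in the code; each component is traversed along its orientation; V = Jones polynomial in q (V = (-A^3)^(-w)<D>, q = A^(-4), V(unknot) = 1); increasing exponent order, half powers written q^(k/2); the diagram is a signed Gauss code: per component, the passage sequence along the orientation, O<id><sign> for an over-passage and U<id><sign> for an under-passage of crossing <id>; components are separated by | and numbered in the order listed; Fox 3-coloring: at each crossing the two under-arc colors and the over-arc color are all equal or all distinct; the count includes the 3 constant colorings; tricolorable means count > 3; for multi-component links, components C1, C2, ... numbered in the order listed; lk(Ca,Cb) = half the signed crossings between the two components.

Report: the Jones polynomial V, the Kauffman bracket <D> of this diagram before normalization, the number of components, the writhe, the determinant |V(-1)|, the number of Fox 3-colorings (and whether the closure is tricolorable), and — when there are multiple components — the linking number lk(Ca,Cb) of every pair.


Jones polynomial: V(q) = 2q^2 - 3q^3 + 6q^4 - 7q^5 + 7q^6 - 7q^7 + 5q^8 - 3q^9 + q^10
<D> = A^-22 - 3A^-18 + 5A^-14 - 7A^-10 + 7A^-6 - 7A^-2 + 6A^2 - 3A^6 + 2A^10; writhe +6
components 1, writhe +6 (14 crossings)
3-colorings: 3 of 3^14, det 41 — not tricolorable
note: w = +6 (over 14 crossings) is diagram-only; (-A^3)^(-6) removes it from V


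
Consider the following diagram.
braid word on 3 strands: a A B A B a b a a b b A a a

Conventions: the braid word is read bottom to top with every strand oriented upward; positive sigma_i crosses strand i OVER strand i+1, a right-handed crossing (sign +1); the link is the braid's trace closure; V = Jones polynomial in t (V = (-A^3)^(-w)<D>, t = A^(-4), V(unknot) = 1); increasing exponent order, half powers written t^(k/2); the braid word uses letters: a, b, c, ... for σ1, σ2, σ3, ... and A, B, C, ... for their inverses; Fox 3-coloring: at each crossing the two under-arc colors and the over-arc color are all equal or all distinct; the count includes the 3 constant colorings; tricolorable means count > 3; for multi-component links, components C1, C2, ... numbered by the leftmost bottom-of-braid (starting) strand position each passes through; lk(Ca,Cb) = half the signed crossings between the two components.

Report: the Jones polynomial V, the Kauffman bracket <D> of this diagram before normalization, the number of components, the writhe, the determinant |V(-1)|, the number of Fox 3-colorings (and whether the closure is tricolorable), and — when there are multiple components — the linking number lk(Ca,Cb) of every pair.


Jones polynomial: V(t) = t + 2t^3 + t^5
<D> = A^-8 + 2 + A^8; writhe +4
components 3, writhe +4 (14 crossings)
linking number lk(C1,C2) = +1
lk(C1,C3): +1
lk(C2,C3) = 0
3-colorings: 3 of 3^14, det 4 — not tricolorable
note: |V(-1)| = 4: so not tricolorable, since 3 does not divide 4


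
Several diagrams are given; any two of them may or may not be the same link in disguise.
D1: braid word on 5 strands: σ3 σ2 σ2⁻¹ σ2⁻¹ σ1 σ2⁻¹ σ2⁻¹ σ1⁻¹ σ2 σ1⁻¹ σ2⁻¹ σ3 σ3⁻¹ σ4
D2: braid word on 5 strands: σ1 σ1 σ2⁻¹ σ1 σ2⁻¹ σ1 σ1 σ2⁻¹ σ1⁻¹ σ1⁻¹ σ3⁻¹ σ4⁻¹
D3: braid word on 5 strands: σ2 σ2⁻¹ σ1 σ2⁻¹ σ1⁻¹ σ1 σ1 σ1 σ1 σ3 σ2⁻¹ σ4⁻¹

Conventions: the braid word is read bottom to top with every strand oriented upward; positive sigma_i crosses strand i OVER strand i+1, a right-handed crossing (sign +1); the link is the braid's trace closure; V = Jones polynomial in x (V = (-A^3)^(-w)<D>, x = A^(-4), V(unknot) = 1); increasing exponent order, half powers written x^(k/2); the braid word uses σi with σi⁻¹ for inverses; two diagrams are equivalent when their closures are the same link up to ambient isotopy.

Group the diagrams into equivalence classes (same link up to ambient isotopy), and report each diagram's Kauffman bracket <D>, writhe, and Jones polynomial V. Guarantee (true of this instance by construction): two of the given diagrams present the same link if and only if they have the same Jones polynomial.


equivalence classes: {D1} | {D2} | {D3}
D1 (bracket 2A^-2 - 2A^2 + 3A^6 - 3A^10 + 2A^14 - 2A^18 + A^22; 14 crossings at w = -2): V = x^-7 - 2x^-6 + 2x^-5 - 3x^-4 + 3x^-3 - 2x^-2 + 2x^-1
V(D2) = -x^-3 + 2x^-2 - 2x^-1 + 3 - 2x + 2x^2 - x^3  [12 crossings, <D> = -A^-18 + 2A^-14 - 2A^-10 + 3A^-6 - 2A^-2 + 2A^2 - A^6, w = -2]
V(D3) = x^-1 - 1 + 2x - 2x^2 + 2x^3 - 2x^4 + x^5  [12 crossings, <D> = A^-14 - 2A^-10 + 2A^-6 - 2A^-2 + 2A^2 - A^6 + A^10, w = +2]
key observation: V(x) takes 3 values over 3 diagrams, fixing the grouping


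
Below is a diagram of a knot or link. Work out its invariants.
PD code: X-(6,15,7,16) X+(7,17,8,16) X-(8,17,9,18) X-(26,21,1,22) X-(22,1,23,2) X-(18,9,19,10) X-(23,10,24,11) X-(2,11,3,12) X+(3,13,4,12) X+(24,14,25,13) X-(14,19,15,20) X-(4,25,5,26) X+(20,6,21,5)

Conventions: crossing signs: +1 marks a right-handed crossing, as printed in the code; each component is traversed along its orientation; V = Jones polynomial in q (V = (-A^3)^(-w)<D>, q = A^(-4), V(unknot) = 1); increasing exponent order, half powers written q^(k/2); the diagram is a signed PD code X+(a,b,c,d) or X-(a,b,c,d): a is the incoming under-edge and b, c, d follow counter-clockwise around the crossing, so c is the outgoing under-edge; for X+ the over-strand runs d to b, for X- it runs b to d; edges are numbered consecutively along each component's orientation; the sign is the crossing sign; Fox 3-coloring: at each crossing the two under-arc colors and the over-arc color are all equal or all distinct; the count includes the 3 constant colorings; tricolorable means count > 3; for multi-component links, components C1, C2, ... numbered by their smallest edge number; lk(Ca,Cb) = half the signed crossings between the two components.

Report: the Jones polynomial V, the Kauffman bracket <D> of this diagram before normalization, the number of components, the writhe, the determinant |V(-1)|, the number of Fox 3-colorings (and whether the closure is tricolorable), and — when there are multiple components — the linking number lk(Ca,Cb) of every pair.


V(q) = q^-8 - 2q^-7 + q^-6 - 2q^-5 + 2q^-4 + q^-2
bracket: -A^-7 - 2A + 2A^5 - A^9 + 2A^13 - A^17, w = -5
1 component, writhe -5, over 13 crossings
det 9, colorings 27 of 3^13 — tricolorable
observation: the span of V is 6, forcing >= 6 crossings in any diagram


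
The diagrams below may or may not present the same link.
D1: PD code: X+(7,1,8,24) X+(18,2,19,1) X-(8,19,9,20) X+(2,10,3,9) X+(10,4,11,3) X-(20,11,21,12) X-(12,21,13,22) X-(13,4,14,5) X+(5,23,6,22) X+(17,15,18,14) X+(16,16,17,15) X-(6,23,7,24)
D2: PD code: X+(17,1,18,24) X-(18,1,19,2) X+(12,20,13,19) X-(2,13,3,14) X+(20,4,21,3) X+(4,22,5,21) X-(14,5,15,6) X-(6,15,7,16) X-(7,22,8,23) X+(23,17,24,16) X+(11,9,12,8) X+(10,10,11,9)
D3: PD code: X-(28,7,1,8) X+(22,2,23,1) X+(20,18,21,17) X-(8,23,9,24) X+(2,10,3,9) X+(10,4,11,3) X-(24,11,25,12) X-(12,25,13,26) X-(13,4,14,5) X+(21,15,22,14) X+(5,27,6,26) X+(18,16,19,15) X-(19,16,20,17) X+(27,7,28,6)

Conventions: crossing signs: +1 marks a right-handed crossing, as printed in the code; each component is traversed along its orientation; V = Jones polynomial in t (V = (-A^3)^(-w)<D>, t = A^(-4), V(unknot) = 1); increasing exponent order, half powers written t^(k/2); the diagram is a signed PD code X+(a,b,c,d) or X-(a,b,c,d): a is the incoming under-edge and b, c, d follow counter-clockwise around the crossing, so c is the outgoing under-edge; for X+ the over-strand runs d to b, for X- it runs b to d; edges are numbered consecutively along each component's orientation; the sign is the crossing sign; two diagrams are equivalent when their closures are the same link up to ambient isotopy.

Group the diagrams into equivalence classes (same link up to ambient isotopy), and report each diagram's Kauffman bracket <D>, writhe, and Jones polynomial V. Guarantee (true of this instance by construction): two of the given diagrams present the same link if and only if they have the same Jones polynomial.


grouping into links: {D1, D2, D3}
V(D1) = -t^-3 + 2t^-2 - 2t^-1 + 3 - 2t + 2t^2 - t^3  (w +2, c 12, <D> = -A^-6 + 2A^-2 - 2A^2 + 3A^6 - 2A^10 + 2A^14 - A^18)
V(D2) = -t^-3 + 2t^-2 - 2t^-1 + 3 - 2t + 2t^2 - t^3  [12 crossings, <D> = -A^-6 + 2A^-2 - 2A^2 + 3A^6 - 2A^10 + 2A^14 - A^18, w = +2]
V(D3) = -t^-3 + 2t^-2 - 2t^-1 + 3 - 2t + 2t^2 - t^3  [14 crossings, <D> = -A^-6 + 2A^-2 - 2A^2 + 3A^6 - 2A^10 + 2A^14 - A^18, w = +2]
why: all 3 diagrams share one V(t), hence one class


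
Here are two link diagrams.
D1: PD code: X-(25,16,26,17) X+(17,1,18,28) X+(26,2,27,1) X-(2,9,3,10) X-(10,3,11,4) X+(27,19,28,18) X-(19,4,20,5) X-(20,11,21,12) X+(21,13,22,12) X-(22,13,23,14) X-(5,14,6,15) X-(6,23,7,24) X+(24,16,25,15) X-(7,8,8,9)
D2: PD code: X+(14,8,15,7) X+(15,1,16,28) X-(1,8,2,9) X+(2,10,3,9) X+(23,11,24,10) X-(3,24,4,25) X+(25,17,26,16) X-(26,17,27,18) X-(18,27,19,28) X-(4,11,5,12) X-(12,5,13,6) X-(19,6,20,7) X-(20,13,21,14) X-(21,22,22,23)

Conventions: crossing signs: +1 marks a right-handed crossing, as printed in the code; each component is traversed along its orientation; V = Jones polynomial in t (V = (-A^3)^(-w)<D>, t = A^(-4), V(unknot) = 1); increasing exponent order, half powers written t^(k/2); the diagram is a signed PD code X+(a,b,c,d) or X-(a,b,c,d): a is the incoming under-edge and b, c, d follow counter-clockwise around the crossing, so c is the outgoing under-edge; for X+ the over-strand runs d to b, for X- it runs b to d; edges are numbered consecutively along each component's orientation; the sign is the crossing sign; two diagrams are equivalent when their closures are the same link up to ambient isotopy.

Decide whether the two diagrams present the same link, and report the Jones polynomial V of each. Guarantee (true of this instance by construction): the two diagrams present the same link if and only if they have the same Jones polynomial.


equivalent: no
V(D1) = -t^-6 + t^-5 - t^-4 + 2t^-3 - t^-2 + t^-1  (w -4, c 14, <D> = A^-8 - A^-4 + 2 - A^4 + A^8 - A^12)
D2 (bracket A^-12; 14 crossings at w = -4): V = 1
why: 2 classes among 2 diagrams; unequal V(t) rules out equality


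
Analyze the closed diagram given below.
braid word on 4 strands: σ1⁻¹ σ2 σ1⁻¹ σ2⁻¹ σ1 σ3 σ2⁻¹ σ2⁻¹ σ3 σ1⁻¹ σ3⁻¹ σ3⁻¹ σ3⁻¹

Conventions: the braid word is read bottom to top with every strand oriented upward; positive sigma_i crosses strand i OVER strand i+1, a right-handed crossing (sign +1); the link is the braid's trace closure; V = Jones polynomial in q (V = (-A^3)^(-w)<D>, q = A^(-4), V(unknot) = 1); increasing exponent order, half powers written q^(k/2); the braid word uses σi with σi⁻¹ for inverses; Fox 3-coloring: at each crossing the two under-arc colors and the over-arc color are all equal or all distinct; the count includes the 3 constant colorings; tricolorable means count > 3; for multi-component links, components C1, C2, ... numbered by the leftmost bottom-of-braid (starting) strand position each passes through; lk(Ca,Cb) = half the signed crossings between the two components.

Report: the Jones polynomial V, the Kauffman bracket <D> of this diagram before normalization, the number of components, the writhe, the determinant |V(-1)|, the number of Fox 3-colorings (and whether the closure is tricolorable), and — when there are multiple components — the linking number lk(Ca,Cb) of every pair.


V(q) = q^-9 - 2q^-8 + 2q^-7 - 3q^-6 + 3q^-5 - 3q^-4 + 3q^-3 - q^-2 + q^-1
bracket: -A^-11 + A^-7 - 3A^-3 + 3A - 3A^5 + 3A^9 - 2A^13 + 2A^17 - A^21, w = -5
1 component, writhe -5, over 13 crossings
det 19, colorings 3 of 3^13 — not tricolorable
observation: w = -5 shifts under R1 moves; the (-A^3)^(5) factor cancels that in V


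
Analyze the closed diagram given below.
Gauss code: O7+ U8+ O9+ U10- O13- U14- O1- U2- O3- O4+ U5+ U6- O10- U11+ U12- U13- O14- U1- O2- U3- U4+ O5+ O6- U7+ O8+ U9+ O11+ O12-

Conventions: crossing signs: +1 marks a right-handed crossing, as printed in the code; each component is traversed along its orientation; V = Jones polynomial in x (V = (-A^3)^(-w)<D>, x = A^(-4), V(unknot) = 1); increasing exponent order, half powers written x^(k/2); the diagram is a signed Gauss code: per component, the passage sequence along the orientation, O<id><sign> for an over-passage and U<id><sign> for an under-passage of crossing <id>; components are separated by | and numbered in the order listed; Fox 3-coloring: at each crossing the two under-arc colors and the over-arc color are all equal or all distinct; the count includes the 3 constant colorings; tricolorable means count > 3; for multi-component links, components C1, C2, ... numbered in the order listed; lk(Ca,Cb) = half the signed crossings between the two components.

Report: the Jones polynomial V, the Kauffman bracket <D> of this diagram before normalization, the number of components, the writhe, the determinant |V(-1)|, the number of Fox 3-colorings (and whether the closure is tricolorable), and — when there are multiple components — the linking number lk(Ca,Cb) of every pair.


Jones polynomial: V(x) = -x^-6 + x^-5 - 2x^-4 + 3x^-3 - 2x^-2 + 3x^-1 - 1 + x - x^2
<D> = -A^-14 + A^-10 - A^-6 + 3A^-2 - 2A^2 + 3A^6 - 2A^10 + A^14 - A^18; writhe -2
components 1, writhe -2 (14 crossings)
3-colorings: 9 of 3^14, det 15 — tricolorable
note: w = -2 (over 14 crossings) is diagram-only; (-A^3)^(2) removes it from V


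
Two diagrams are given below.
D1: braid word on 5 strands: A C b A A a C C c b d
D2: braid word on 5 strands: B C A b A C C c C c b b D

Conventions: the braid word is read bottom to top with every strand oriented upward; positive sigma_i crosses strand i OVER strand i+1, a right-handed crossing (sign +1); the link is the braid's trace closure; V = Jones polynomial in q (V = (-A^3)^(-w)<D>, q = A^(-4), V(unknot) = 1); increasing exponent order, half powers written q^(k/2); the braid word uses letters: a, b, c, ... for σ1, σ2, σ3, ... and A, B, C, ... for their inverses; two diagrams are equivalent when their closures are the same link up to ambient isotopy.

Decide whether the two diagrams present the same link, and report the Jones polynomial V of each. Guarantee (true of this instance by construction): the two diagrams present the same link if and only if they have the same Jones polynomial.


equivalent: yes
V(D1) = -q^(-9/2) + q^(-7/2) - 3q^(-5/2) + 2q^(-3/2) - 2q^(-1/2) + 2q^(1/2) - q^(3/2)  (w -1, c 11, <D> = A^-9 - 2A^-5 + 2A^-1 - 2A^3 + 3A^7 - A^11 + A^15)
V(D2) = -q^(-9/2) + q^(-7/2) - 3q^(-5/2) + 2q^(-3/2) - 2q^(-1/2) + 2q^(1/2) - q^(3/2)  [13 crossings, <D> = A^-15 - 2A^-11 + 2A^-7 - 2A^-3 + 3A - A^5 + A^9, w = -3]
key observation: one V(q) for all 2 diagrams — one class (guaranteed)


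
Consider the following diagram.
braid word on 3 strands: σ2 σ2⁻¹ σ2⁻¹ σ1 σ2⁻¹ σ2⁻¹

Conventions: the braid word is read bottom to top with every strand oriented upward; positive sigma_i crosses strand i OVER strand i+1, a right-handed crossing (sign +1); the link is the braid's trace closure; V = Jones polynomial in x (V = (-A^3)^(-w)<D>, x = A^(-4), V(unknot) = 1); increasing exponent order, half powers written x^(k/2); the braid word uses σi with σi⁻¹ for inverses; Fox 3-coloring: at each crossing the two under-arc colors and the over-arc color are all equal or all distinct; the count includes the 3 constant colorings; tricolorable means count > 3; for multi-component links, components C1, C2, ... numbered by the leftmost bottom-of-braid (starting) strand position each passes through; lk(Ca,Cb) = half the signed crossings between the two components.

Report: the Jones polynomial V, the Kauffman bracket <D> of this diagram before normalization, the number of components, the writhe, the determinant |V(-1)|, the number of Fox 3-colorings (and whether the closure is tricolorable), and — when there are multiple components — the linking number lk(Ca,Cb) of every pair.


V = -x^-4 + x^-3 + x^-1
<D> = A^-2 + A^6 - A^10 (w = -2)
1 component over 6 crossings, w = -2
9 Fox colorings among 3^6, |V(-1)| = 3: tricolorable
why: |V(-1)| = 3: so tricolorable, since 3 divides 3


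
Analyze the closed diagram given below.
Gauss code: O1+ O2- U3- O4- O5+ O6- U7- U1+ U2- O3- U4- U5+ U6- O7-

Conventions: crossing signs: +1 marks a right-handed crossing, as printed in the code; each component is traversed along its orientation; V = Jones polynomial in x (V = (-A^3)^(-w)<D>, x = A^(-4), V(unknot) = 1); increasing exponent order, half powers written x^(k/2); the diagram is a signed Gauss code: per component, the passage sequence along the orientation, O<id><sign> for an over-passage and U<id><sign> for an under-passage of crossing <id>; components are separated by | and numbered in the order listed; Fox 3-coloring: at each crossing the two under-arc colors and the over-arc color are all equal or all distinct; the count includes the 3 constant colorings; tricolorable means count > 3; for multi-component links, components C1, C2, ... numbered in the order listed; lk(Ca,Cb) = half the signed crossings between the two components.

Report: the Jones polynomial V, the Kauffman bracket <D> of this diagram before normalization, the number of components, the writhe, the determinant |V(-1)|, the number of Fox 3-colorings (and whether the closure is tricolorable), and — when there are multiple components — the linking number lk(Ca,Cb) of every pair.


V = -x^-4 + x^-3 + x^-1
<D> = -A^-5 - A^3 + A^7 (w = -3)
1 component over 7 crossings, w = -3
9 Fox colorings among 3^7, |V(-1)| = 3: tricolorable
why: the span of V is 3, forcing >= 3 crossings in any diagram


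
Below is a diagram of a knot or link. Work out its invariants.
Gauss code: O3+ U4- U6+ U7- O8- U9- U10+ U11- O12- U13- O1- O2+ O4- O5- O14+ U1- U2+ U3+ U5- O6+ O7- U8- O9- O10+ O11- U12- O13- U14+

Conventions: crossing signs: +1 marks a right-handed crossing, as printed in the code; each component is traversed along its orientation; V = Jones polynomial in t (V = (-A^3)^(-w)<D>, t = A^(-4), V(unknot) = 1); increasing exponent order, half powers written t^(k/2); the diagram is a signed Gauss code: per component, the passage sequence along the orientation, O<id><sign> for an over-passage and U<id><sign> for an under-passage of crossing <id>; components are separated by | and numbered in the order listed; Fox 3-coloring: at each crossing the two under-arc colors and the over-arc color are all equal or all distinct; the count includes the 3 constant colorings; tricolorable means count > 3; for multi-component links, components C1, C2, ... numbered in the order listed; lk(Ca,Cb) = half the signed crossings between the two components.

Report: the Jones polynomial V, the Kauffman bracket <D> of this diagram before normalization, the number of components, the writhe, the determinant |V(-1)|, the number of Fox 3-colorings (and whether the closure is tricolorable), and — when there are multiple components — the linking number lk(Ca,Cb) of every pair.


V = -t^-4 + t^-3 + t^-1
<D> = A^-8 + 1 - A^4 (w = -4)
1 component over 14 crossings, w = -4
9 Fox colorings among 3^14, |V(-1)| = 3: tricolorable
why: |V(-1)| = 3: so tricolorable, since 3 divides 3


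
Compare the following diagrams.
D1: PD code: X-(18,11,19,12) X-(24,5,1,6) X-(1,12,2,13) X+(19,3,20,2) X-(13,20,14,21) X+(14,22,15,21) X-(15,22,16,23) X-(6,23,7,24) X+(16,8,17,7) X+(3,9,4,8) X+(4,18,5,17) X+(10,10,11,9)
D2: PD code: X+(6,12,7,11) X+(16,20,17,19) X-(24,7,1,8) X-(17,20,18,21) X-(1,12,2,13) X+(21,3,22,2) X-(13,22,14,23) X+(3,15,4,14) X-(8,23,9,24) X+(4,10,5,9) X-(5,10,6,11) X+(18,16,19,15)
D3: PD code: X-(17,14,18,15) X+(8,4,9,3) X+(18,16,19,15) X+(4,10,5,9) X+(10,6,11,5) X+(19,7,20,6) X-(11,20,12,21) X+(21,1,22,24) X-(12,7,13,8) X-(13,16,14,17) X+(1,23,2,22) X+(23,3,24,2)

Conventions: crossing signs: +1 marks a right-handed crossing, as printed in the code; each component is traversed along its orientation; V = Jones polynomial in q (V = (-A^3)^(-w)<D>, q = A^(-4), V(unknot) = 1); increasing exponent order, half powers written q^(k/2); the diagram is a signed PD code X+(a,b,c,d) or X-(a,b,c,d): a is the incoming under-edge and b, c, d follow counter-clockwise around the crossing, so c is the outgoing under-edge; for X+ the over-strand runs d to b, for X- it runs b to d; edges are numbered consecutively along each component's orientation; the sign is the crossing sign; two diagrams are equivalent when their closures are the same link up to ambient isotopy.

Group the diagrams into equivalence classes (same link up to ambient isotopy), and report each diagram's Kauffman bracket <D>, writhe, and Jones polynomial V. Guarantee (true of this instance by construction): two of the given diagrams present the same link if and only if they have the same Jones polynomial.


equivalence classes: {D1, D2} | {D3}
D1 (bracket A^-8 - A^-4 + 2 - 2A^4 + A^8 - A^12 + A^16; 12 crossings at w = 0): V = q^-4 - q^-3 + q^-2 - 2q^-1 + 2 - q + q^2
V(D2) = q^-4 - q^-3 + q^-2 - 2q^-1 + 2 - q + q^2  (w 0, c 12, <D> = A^-8 - A^-4 + 2 - 2A^4 + A^8 - A^12 + A^16)
V(D3) = q^2 + 2q^4 - 2q^5 + q^6 - 2q^7 + q^8  [12 crossings, <D> = A^-20 - 2A^-16 + A^-12 - 2A^-8 + 2A^-4 + A^4, w = +4]
key observation: 2 classes among 3 diagrams; unequal V(q) rules out equality


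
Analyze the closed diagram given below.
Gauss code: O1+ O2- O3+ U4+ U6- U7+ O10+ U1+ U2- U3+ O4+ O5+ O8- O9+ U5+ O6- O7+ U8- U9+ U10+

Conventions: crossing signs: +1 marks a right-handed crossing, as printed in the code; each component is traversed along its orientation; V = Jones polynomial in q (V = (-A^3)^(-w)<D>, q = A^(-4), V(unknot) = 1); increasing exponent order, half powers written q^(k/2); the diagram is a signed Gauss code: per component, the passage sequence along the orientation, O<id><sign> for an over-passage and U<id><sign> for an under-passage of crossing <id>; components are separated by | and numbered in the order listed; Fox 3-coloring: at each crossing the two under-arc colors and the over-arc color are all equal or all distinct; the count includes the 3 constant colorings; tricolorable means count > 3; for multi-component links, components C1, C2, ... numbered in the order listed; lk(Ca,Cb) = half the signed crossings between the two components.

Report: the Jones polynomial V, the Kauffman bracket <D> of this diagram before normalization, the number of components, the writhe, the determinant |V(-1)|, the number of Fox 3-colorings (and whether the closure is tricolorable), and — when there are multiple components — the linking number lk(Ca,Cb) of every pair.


Jones polynomial: V(q) = q + q^3 - q^4
<D> = -A^-4 + 1 + A^8; writhe +4
components 1, writhe +4 (10 crossings)
3-colorings: 9 of 3^10, det 3 — tricolorable
note: |V(-1)| = 3: so tricolorable, since 3 divides 3


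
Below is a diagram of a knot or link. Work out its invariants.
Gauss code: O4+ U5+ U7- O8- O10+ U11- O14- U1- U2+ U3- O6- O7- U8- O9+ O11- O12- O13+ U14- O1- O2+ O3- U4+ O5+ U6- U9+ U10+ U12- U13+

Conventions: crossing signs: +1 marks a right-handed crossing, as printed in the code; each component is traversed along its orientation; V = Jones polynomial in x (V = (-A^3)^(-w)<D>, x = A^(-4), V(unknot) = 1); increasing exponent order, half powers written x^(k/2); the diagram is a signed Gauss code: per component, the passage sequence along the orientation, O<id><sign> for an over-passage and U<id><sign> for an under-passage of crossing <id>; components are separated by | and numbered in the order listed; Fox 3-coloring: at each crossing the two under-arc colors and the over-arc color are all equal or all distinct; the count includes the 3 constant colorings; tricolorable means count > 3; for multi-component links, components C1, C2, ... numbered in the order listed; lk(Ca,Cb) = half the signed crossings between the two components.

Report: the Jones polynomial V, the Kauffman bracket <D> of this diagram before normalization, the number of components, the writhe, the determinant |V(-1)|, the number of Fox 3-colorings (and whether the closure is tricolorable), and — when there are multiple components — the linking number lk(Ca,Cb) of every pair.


V(x) = -x^-6 + x^-5 - 2x^-4 + 3x^-3 - 2x^-2 + 3x^-1 - 1 + x - x^2
bracket: -A^-14 + A^-10 - A^-6 + 3A^-2 - 2A^2 + 3A^6 - 2A^10 + A^14 - A^18, w = -2
1 component, writhe -2, over 14 crossings
det 15, colorings 9 of 3^14 — tricolorable
observation: w = -2 (over 14 crossings) is diagram-only; (-A^3)^(2) removes it from V


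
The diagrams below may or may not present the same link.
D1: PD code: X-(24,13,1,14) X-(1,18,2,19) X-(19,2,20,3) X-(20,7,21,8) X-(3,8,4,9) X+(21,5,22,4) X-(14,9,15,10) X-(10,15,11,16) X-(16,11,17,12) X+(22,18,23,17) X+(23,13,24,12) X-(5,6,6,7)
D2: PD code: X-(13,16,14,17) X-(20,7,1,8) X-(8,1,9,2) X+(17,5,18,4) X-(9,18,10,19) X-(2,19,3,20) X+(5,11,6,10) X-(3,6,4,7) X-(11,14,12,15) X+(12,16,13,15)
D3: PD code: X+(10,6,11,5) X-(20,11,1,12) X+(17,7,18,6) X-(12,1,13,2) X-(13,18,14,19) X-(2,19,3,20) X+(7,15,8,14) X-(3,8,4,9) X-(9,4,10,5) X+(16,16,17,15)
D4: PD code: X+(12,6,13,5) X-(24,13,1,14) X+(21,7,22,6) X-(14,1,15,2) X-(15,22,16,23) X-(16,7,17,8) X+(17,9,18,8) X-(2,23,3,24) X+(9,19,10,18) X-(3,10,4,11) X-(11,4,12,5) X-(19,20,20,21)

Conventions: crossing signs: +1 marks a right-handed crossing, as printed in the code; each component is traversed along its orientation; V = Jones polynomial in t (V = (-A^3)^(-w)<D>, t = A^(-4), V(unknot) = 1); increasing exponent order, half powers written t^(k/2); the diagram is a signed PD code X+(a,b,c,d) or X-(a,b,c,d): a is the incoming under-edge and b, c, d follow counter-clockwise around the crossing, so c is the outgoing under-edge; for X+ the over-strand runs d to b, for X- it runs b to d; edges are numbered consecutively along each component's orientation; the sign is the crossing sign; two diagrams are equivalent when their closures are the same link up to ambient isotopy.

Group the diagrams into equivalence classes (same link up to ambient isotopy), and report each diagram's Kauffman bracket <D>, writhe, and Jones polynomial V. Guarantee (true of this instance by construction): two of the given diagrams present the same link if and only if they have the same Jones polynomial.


grouping into links: {D1} | {D2, D3, D4}
V(D1) = -t^-4 + t^-3 + t^-1  (w -6, c 12, <D> = A^-14 + A^-6 - A^-2)
V(D2) = t^-5 - 2t^-4 + 2t^-3 - 2t^-2 + 2t^-1 - 1 + t  (w -4, c 10, <D> = A^-16 - A^-12 + 2A^-8 - 2A^-4 + 2 - 2A^4 + A^8)
D3 (bracket A^-10 - A^-6 + 2A^-2 - 2A^2 + 2A^6 - 2A^10 + A^14; 10 crossings at w = -2): V = t^-5 - 2t^-4 + 2t^-3 - 2t^-2 + 2t^-1 - 1 + t
V(D4) = t^-5 - 2t^-4 + 2t^-3 - 2t^-2 + 2t^-1 - 1 + t  (w -4, c 12, <D> = A^-16 - A^-12 + 2A^-8 - 2A^-4 + 2 - 2A^4 + A^8)
why: V(t) takes 2 values over 4 diagrams, fixing the grouping


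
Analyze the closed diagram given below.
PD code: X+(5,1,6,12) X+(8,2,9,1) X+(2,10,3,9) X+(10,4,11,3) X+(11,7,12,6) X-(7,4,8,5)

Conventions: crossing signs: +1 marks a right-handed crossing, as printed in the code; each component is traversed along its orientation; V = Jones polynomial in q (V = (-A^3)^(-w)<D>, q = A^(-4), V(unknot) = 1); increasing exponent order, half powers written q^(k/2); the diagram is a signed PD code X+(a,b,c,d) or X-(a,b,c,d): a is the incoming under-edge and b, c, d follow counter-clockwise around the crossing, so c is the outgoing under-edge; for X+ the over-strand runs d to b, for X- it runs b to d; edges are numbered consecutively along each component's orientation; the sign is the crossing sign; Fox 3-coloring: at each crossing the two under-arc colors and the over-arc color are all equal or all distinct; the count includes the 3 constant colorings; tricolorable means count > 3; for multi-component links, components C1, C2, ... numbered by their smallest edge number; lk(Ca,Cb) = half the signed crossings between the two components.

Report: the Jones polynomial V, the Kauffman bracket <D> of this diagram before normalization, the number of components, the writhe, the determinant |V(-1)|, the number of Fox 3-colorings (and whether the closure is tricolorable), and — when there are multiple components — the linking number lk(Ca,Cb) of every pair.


V(q) = q - q^2 + 2q^3 - q^4 + q^5 - q^6
bracket: -A^-12 + A^-8 - A^-4 + 2 - A^4 + A^8, w = +4
1 component, writhe +4, over 6 crossings
det 7, colorings 3 of 3^6 — not tricolorable
observation: det 7 = |V(-1)|; not divisible by 3, so not tricolorable


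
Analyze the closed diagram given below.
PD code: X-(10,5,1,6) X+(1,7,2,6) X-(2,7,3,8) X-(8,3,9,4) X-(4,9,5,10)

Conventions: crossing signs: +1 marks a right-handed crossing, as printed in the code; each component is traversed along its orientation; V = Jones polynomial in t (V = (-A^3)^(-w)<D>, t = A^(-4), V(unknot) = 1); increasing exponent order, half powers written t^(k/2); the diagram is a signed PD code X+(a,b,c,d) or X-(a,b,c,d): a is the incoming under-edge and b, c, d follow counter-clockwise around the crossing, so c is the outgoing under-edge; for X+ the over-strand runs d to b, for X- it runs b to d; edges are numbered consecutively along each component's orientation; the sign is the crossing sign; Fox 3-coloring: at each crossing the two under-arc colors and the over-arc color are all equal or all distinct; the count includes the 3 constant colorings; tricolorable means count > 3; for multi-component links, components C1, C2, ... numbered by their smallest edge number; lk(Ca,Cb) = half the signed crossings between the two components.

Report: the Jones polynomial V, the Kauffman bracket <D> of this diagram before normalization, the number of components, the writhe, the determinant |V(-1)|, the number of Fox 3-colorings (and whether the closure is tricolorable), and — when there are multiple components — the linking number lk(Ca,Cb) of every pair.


V(t) = -t^-4 + t^-3 + t^-1
bracket: -A^-5 - A^3 + A^7, w = -3
1 component, writhe -3, over 5 crossings
det 3, colorings 9 of 3^5 — tricolorable
observation: w = -3 (over 5 crossings) is diagram-only; (-A^3)^(3) removes it from V
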